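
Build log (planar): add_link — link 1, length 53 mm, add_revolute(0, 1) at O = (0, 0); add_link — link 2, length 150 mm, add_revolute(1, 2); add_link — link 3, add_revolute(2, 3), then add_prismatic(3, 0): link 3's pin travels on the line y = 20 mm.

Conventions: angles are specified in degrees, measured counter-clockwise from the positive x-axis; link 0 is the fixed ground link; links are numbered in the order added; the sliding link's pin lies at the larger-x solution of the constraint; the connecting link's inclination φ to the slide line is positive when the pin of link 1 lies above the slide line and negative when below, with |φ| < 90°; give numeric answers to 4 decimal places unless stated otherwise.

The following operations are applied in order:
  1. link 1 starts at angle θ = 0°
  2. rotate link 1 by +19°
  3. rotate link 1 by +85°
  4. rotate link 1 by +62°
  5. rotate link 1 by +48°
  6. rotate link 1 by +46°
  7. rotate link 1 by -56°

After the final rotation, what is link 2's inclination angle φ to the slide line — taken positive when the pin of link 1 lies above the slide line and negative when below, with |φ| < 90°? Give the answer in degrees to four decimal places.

geometry: r = 53 mm, L = 150 mm, e = 20 mm; θ starts at 0°
rotate link 1 by +19°: θ ← 0° +19° = 19°
rotate link 1 by +85°: θ ← 19° +85° = 104°
rotate link 1 by +62°: θ ← 104° +62° = 166°
rotate link 1 by +48°: θ ← 166° +48° = 214°
rotate link 1 by +46°: θ ← 214° +46° = 260°
rotate link 1 by -56°: θ ← 260° -56° = 204°
h = r sin θ − e = -21.557042 − 20 = -41.557042
sin φ = h / L = -41.557042 / 150 = -0.27704695
φ = arcsin(-0.27704695) = -16.084036°

-16.0840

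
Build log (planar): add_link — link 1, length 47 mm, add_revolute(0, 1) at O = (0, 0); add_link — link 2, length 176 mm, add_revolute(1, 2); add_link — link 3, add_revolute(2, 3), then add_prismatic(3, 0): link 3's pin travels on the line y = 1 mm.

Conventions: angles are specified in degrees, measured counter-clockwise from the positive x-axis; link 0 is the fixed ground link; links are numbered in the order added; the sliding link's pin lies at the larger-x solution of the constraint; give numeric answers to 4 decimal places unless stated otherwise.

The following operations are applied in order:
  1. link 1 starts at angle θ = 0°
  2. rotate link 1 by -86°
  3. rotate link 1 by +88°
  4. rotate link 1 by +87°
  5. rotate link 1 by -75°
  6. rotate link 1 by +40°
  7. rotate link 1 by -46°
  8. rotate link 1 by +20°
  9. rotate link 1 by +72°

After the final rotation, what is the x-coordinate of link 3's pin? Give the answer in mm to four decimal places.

geometry: r = 47 mm, L = 176 mm, e = 1 mm; θ starts at 0°
rotate link 1 by -86°: θ ← 0° -86° = -86°
rotate link 1 by +88°: θ ← -86° +88° = 2°
rotate link 1 by +87°: θ ← 2° +87° = 89°
rotate link 1 by -75°: θ ← 89° -75° = 14°
rotate link 1 by +40°: θ ← 14° +40° = 54°
rotate link 1 by -46°: θ ← 54° -46° = 8°
rotate link 1 by +20°: θ ← 8° +20° = 28°
rotate link 1 by +72°: θ ← 28° +72° = 100°
crank pin P = (r cos θ, r sin θ) = (-8.161464, 46.285964)
h = r sin θ − e = 46.285964 − 1 = 45.285964
x = r cos θ + √(L² − h²) = -8.161464 + 170.074047 = 161.912583

161.9126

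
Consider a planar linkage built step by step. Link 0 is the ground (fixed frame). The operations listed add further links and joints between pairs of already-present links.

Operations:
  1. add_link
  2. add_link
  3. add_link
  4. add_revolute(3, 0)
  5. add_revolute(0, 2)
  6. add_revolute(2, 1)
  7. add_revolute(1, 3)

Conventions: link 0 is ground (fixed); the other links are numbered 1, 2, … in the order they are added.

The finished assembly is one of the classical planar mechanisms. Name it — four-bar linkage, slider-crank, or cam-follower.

links: 4 (incl. ground); joints: 4 revolute, 0 prismatic, 0 higher (cam) pair, forming one closed loop
4 links in a single 4R loop → four-bar linkage

four-bar linkage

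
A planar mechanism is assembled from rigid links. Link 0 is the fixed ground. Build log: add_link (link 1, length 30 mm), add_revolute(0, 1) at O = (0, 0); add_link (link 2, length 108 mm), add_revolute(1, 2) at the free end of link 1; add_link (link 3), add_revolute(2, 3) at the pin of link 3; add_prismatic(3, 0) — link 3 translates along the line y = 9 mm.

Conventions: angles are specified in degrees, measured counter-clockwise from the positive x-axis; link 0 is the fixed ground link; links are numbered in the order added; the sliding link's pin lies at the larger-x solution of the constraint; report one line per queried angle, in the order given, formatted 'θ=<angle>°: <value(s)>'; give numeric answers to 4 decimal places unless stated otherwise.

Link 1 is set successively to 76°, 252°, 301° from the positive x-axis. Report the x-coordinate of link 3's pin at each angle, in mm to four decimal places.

geometry: r = 30 mm, L = 108 mm, e = 9 mm
θ=76°: crank pin P = (r cos θ, r sin θ) = (7.257657, 29.108872)
θ=76°: h = r sin θ − e = 29.108872 − 9 = 20.108872
θ=76°: x = r cos θ + √(L² − h²) = 7.257657 + 106.111419 = 113.369076
θ=252°: crank pin P = (r cos θ, r sin θ) = (-9.270510, -28.531695)
θ=252°: h = r sin θ − e = -28.531695 − 9 = -37.531695
θ=252°: x = r cos θ + √(L² − h²) = -9.270510 + 101.268810 = 91.998300
θ=301°: crank pin P = (r cos θ, r sin θ) = (15.451142, -25.715019)
θ=301°: h = r sin θ − e = -25.715019 − 9 = -34.715019
θ=301°: x = r cos θ + √(L² − h²) = 15.451142 + 102.268604 = 117.719747

θ=76°: 113.3691
θ=252°: 91.9983
θ=301°: 117.7197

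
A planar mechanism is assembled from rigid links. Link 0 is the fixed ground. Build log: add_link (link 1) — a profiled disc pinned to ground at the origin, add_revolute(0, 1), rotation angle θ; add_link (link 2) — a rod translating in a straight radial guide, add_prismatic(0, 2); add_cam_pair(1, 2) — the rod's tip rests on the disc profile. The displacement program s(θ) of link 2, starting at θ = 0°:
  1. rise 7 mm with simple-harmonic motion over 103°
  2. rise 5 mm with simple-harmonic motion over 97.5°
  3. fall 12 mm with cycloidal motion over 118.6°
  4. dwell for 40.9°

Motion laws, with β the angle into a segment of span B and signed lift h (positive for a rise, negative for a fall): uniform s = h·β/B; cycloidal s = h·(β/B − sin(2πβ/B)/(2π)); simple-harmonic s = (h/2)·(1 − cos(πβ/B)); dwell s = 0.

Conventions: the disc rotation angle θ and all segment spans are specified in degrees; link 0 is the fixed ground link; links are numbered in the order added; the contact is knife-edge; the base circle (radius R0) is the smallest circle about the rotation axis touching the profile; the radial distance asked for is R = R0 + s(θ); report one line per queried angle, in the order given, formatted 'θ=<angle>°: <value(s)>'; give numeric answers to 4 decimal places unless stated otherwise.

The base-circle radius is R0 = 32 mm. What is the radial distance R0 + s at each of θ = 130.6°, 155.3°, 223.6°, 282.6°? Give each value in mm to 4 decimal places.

seg 1 [0°–103°] simple-harmonic, h=7: full span → s += 7 → s = 7.0000
seg 2 [103°–200.5°] simple-harmonic, h=5: θ=130.6° here. β=27.6, B=97.5. 5/2·(1 − cos(π·0.2831)) = 0.9251 → s = 7.9251
seg 2 [103°–200.5°] simple-harmonic, h=5: θ=155.3° here. β=52.3, B=97.5. 5/2·(1 − cos(π·0.5364)) = 2.7853 → s = 9.7853
seg 2 [103°–200.5°] simple-harmonic, h=5: full span → s += 5 → s = 12.0000
seg 3 [200.5°–319.1°] cycloidal, h=-12: θ=223.6° here. β=23.1, B=118.6. -12·(0.1948 − sin(2π·0.1948)/(2π)) = -0.5412 → s = 11.4588
seg 3 [200.5°–319.1°] cycloidal, h=-12: θ=282.6° here. β=82.1, B=118.6. -12·(0.6922 − sin(2π·0.6922)/(2π)) = -10.0924 → s = 1.9076
θ=130.6°: R = R0 + s = 32 + 7.9251 = 39.9251
θ=155.3°: R = R0 + s = 32 + 9.7853 = 41.7853
θ=223.6°: R = R0 + s = 32 + 11.4588 = 43.4588
θ=282.6°: R = R0 + s = 32 + 1.9076 = 33.9076

θ=130.6°: 39.9251
θ=155.3°: 41.7853
θ=223.6°: 43.4588
θ=282.6°: 33.9076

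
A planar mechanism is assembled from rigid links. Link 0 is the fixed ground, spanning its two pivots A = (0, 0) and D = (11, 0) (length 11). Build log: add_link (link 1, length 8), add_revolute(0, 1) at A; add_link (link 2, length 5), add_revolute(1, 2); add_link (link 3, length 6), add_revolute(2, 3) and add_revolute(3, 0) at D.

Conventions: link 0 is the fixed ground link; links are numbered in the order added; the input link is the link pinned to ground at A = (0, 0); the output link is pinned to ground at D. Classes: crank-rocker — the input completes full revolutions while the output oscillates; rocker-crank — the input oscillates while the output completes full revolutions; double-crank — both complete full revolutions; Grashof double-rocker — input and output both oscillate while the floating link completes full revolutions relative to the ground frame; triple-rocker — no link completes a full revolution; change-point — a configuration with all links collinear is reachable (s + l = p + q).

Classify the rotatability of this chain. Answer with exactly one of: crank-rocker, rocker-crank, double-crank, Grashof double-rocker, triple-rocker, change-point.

lengths: ground=11, input=8, coupler=5, output=6
sorted: s=5 (shortest), l=11 (longest), p+q=14
s + l = 16 vs p + q = 14
s + l > p + q → non-Grashof → no link fully rotates → triple-rocker

triple-rocker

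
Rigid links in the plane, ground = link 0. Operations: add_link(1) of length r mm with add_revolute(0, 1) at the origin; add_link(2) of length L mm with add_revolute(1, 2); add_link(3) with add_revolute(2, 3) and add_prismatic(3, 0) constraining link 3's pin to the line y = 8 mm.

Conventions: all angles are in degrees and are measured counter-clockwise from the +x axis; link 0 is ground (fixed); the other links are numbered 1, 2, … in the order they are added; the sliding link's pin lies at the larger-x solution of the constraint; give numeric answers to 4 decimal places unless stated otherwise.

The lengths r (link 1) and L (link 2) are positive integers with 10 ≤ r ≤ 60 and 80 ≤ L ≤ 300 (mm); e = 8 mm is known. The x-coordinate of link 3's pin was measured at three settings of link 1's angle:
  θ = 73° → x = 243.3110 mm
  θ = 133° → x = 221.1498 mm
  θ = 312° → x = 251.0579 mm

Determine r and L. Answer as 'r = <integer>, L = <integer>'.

constraint per measurement: (x − r cos θ)² + (r sin θ − e)² = L²
subtracting the θ₁ and θ₂ equations cancels the r² and L² terms:
r = (x₁² − x₂²) / (2[(x₁cos θ₁ + e sin θ₁) − (x₂cos θ₂ + e sin θ₂)]) = 23.0000 → r = 23
L² = (x₁ − r cos θ₁)² + (r sin θ₁ − e)² = 56169.0090 → L = 237.0000 → L = 237
check at θ₃=312°: x = 251.0579 (printed 251.0579) ✓

r = 23, L = 237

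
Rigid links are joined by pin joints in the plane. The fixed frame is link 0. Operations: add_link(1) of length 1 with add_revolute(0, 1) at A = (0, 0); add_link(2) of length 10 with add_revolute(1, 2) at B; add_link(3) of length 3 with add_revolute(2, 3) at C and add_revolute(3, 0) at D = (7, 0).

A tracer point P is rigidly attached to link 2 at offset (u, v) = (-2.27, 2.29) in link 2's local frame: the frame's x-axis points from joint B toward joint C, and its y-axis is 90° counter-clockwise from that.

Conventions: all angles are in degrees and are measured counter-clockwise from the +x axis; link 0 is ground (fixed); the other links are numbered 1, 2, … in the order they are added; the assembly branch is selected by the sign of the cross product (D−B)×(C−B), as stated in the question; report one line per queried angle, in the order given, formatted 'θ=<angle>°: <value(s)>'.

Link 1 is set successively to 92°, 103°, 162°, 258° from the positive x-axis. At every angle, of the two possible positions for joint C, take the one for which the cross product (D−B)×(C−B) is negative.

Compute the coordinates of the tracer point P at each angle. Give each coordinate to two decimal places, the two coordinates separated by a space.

A=(0,0), D=(7.00,0)
θ=92°: B = A + 1.00·(cos92°, sin92°) = (-0.0349, 0.9994)
θ=92°: |BD| = 7.1055
θ=92°: circle(B,10.00) ∩ circle(D,3.00): a=9.9562, h=0.9346
θ=92°:   candidates: C₊=(9.9538,0.5244) cross=6.641; C₋=(9.6909,-1.3263) cross=-6.641
θ=92°:   branch - wants cross < 0 → take C=(9.6909,-1.3263) (cross=-6.641)
θ=92°: ex = (C−B)/|BC| = (0.9726,-0.2326); ey = (0.2326,0.9726)
θ=92°: P = B + -2.27·ex + 2.29·ey = (-1.7101,3.7545)
θ=103°: B = A + 1.00·(cos103°, sin103°) = (-0.2250, 0.9744)
θ=103°: |BD| = 7.2904
θ=103°: circle(B,10.00) ∩ circle(D,3.00): a=9.8863, h=1.5037
θ=103°:   candidates: C₊=(9.7736,1.1432) cross=10.962; C₋=(9.3717,-1.8372) cross=-10.962
θ=103°:   branch - wants cross < 0 → take C=(9.3717,-1.8372) (cross=-10.962)
θ=103°: ex = (C−B)/|BC| = (0.9597,-0.2812); ey = (0.2812,0.9597)
θ=103°: P = B + -2.27·ex + 2.29·ey = (-1.7595,3.8102)
θ=162°: B = A + 1.00·(cos162°, sin162°) = (-0.9511, 0.3090)
θ=162°: |BD| = 7.9571
θ=162°: circle(B,10.00) ∩ circle(D,3.00): a=9.6967, h=2.4441
θ=162°:   candidates: C₊=(8.8333,2.3747) cross=19.448; C₋=(8.6434,-2.5098) cross=-19.448
θ=162°:   branch - wants cross < 0 → take C=(8.6434,-2.5098) (cross=-19.448)
θ=162°: ex = (C−B)/|BC| = (0.9594,-0.2819); ey = (0.2819,0.9594)
θ=162°: P = B + -2.27·ex + 2.29·ey = (-2.4835,3.1460)
θ=258°: B = A + 1.00·(cos258°, sin258°) = (-0.2079, -0.9781)
θ=258°: |BD| = 7.2740
θ=258°: circle(B,10.00) ∩ circle(D,3.00): a=9.8922, h=1.4646
θ=258°:   candidates: C₊=(9.3975,1.8034) cross=10.654; C₋=(9.7914,-1.0992) cross=-10.654
θ=258°:   branch - wants cross < 0 → take C=(9.7914,-1.0992) (cross=-10.654)
θ=258°: ex = (C−B)/|BC| = (0.9999,-0.0121); ey = (0.0121,0.9999)
θ=258°: P = B + -2.27·ex + 2.29·ey = (-2.4500,1.3392)

θ=92°: -1.71 3.75
θ=103°: -1.76 3.81
θ=162°: -2.48 3.15
θ=258°: -2.45 1.34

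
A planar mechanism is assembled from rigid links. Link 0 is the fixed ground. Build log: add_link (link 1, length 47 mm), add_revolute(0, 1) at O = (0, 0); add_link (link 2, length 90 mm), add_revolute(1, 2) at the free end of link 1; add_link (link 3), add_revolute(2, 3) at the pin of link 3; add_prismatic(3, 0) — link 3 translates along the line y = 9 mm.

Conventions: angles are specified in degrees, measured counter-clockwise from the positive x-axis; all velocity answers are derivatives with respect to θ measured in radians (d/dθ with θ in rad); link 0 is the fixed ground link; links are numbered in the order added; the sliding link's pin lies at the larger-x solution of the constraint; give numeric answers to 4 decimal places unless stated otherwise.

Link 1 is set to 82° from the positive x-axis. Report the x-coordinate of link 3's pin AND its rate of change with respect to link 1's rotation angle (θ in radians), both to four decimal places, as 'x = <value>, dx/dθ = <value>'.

geometry: r = 47 mm, L = 90 mm, e = 9 mm
crank pin P = (r cos θ, r sin θ) = (6.541136, 46.542599)
h = r sin θ − e = 46.542599 − 9 = 37.542599
x = r cos θ + √(L² − h²) = 6.541136 + 81.795802 = 88.336938
dx/dθ = −r sin θ − h·r cos θ/√(L² − h²) (θ in radians; h = 37.542599) = -49.544847

x = 88.3369, dx/dθ = -49.5448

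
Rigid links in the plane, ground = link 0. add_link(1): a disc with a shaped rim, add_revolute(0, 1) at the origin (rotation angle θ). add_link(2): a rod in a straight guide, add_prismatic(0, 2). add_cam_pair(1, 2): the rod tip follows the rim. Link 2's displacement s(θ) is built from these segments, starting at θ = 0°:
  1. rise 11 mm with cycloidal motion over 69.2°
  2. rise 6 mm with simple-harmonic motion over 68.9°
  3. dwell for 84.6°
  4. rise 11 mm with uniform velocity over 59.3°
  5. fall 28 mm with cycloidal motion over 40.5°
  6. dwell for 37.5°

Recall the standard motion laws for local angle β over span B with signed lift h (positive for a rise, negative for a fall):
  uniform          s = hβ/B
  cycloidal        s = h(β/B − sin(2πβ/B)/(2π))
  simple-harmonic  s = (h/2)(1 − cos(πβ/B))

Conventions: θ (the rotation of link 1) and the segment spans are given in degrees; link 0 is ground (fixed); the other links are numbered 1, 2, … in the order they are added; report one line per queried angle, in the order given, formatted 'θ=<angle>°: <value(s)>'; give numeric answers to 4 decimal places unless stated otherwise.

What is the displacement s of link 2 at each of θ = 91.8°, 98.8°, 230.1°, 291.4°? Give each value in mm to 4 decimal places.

segment 1 (0° to 69.2°, cycloidal, h = 11) is passed completely: s = 0.0000 + (11) = 11.0000
θ = 91.8° falls in segment 2 (69.2° to 138.1°, simple-harmonic, h = 6): β = 91.8 − 69.2 = 22.6°, B = 68.9°; Δs = 6/2·(1 − cos(π·0.3280)) = 1.4568; s = 11.0000 + 1.4568 = 12.4568
θ = 98.8° falls in segment 2 (69.2° to 138.1°, simple-harmonic, h = 6): β = 98.8 − 69.2 = 29.6°, B = 68.9°; Δs = 6/2·(1 − cos(π·0.4296)) = 2.3420; s = 11.0000 + 2.3420 = 13.3420
segment 2 (69.2° to 138.1°, simple-harmonic, h = 6) is passed completely: s = 11.0000 + (6) = 17.0000
segment 3 (138.1° to 222.7°, dwell): s unchanged at 17.0000
θ = 230.1° falls in segment 4 (222.7° to 282°, uniform, h = 11): β = 230.1 − 222.7 = 7.4°, B = 59.3°; Δs = 11·7.4/59.3 = 1.3727; s = 17.0000 + 1.3727 = 18.3727
segment 4 (222.7° to 282°, uniform, h = 11) is passed completely: s = 17.0000 + (11) = 28.0000
θ = 291.4° falls in segment 5 (282° to 322.5°, cycloidal, h = -28): β = 291.4 − 282 = 9.4°, B = 40.5°; Δs = -28·(0.2321 − sin(2π·0.2321)/(2π)) = -2.0706; s = 28.0000 − 2.0706 = 25.9294

θ=91.8°: 12.4568
θ=98.8°: 13.3420
θ=230.1°: 18.3727
θ=291.4°: 25.9294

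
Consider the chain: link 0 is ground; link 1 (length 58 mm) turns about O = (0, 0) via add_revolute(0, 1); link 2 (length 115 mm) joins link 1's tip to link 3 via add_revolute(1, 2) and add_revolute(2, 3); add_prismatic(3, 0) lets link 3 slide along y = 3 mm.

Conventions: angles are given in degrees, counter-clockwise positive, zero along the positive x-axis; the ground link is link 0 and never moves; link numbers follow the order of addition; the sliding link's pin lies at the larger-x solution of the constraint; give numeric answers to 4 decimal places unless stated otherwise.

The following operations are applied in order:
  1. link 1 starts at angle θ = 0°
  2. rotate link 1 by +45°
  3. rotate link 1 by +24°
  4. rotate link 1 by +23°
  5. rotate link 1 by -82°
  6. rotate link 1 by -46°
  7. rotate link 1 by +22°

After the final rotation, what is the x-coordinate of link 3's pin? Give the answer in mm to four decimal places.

geometry: r = 58 mm, L = 115 mm, e = 3 mm; θ starts at 0°
rotate link 1 by +45°: θ ← 0° +45° = 45°
rotate link 1 by +24°: θ ← 45° +24° = 69°
rotate link 1 by +23°: θ ← 69° +23° = 92°
rotate link 1 by -82°: θ ← 92° -82° = 10°
rotate link 1 by -46°: θ ← 10° -46° = -36°
rotate link 1 by +22°: θ ← -36° +22° = -14°
crank pin P = (r cos θ, r sin θ) = (56.277152, -14.031470)
h = r sin θ − e = -14.031470 − 3 = -17.031470
x = r cos θ + √(L² − h²) = 56.277152 + 113.731829 = 170.008982

170.0090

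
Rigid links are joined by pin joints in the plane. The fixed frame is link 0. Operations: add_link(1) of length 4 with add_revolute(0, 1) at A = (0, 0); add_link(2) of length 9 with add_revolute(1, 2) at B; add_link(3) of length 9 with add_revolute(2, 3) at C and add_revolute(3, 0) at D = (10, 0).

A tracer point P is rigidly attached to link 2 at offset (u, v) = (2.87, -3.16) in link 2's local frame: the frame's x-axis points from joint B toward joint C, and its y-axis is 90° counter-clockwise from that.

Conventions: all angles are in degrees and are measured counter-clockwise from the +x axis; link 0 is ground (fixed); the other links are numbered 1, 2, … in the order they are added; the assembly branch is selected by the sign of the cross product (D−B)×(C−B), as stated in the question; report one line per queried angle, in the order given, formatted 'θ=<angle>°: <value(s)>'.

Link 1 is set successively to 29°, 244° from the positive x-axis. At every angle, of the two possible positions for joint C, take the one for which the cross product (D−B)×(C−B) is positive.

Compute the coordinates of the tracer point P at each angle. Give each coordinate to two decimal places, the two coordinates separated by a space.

A=(0,0), D=(10.00,0)
θ=29°: B = A + 4.00·(cos29°, sin29°) = (3.4985, 1.9392)
θ=29°: |BD| = 6.7846
θ=29°: circle(B,9.00) ∩ circle(D,9.00): a=3.3923, h=8.3362
θ=29°:   candidates: C₊=(9.1320,8.9580) cross=56.558; C₋=(4.3665,-7.0188) cross=-56.558
θ=29°:   branch + wants cross > 0 → take C=(9.1320,8.9580) (cross=56.558)
θ=29°: ex = (C−B)/|BC| = (0.6259,0.7799); ey = (-0.7799,0.6259)
θ=29°: P = B + 2.87·ex + -3.16·ey = (7.7593,2.1995)
θ=244°: B = A + 4.00·(cos244°, sin244°) = (-1.7535, -3.5952)
θ=244°: |BD| = 12.2910
θ=244°: circle(B,9.00) ∩ circle(D,9.00): a=6.1455, h=6.5751
θ=244°:   candidates: C₊=(2.2000,4.4900) cross=80.815; C₋=(6.0465,-8.0852) cross=-80.815
θ=244°:   branch + wants cross > 0 → take C=(2.2000,4.4900) (cross=80.815)
θ=244°: ex = (C−B)/|BC| = (0.4393,0.8984); ey = (-0.8984,0.4393)
θ=244°: P = B + 2.87·ex + -3.16·ey = (2.3460,-2.4050)

θ=29°: 7.76 2.20
θ=244°: 2.35 -2.41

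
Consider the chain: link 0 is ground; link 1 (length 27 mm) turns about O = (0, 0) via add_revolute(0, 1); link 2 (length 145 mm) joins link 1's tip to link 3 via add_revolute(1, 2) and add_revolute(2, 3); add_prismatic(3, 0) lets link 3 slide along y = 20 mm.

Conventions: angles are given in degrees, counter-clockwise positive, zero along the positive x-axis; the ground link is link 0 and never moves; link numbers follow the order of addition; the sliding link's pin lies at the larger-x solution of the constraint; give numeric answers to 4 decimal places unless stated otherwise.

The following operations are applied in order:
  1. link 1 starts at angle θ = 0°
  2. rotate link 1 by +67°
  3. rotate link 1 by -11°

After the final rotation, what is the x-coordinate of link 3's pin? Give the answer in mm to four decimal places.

geometry: r = 27 mm, L = 145 mm, e = 20 mm; θ starts at 0°
rotate link 1 by +67°: θ ← 0° +67° = 67°
rotate link 1 by -11°: θ ← 67° -11° = 56°
crank pin P = (r cos θ, r sin θ) = (15.098208, 22.384014)
h = r sin θ − e = 22.384014 − 20 = 2.384014
x = r cos θ + √(L² − h²) = 15.098208 + 144.980400 = 160.078609

160.0786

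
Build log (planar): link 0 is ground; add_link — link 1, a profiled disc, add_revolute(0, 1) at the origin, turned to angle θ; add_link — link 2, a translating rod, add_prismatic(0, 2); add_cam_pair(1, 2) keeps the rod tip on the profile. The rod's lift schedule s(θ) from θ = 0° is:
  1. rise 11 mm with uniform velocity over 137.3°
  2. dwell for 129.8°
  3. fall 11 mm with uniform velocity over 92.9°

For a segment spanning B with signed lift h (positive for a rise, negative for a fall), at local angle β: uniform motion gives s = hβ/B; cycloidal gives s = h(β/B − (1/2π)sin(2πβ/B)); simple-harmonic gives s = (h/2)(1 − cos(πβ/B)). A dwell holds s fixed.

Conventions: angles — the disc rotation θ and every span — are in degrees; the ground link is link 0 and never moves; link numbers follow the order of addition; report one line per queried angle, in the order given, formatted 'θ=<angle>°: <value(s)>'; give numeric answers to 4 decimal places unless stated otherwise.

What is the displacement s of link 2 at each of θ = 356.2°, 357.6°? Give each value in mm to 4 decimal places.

seg 1 [0°–137.3°] uniform, h=11: full span → s += 11 → s = 11.0000
seg 2 [137.3°–267.1°] dwell: s stays 11.0000
seg 3 [267.1°–360°] uniform, h=-11: θ=356.2° here. β=89.1, B=92.9. -11·89.1/92.9 = -10.5501 → s = 0.4499
seg 3 [267.1°–360°] uniform, h=-11: θ=357.6° here. β=90.5, B=92.9. -11·90.5/92.9 = -10.7158 → s = 0.2842

θ=356.2°: 0.4499
θ=357.6°: 0.2842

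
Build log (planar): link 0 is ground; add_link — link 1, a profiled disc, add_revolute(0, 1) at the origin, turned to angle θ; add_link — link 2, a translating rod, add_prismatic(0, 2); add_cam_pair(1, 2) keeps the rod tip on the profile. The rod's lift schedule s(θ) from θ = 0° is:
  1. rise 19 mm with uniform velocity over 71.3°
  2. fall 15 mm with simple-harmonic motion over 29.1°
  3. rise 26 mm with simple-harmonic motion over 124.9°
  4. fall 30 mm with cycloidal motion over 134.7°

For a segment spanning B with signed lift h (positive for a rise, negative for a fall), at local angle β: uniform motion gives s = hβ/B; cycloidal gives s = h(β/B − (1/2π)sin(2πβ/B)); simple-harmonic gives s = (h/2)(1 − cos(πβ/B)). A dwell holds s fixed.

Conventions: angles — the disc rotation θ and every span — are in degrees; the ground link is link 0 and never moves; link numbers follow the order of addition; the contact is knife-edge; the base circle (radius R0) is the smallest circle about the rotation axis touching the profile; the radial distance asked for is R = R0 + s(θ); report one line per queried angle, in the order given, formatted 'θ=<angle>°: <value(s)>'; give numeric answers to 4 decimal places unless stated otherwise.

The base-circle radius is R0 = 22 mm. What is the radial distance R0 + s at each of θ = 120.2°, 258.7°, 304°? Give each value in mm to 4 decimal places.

seg 1 [0°–71.3°] uniform, h=19: full span → s += 19 → s = 19.0000
seg 2 [71.3°–100.4°] simple-harmonic, h=-15: full span → s += -15 → s = 4.0000
seg 3 [100.4°–225.3°] simple-harmonic, h=26: θ=120.2° here. β=19.8, B=124.9. 26/2·(1 − cos(π·0.1585)) = 1.5792 → s = 5.5792
seg 3 [100.4°–225.3°] simple-harmonic, h=26: full span → s += 26 → s = 30.0000
seg 4 [225.3°–360°] cycloidal, h=-30: θ=258.7° here. β=33.4, B=134.7. -30·(0.2480 − sin(2π·0.2480)/(2π)) = -2.6645 → s = 27.3355
seg 4 [225.3°–360°] cycloidal, h=-30: θ=304° here. β=78.7, B=134.7. -30·(0.5843 − sin(2π·0.5843)/(2π)) = -19.9392 → s = 10.0608
θ=120.2°: R = R0 + s = 22 + 5.5792 = 27.5792
θ=258.7°: R = R0 + s = 22 + 27.3355 = 49.3355
θ=304°: R = R0 + s = 22 + 10.0608 = 32.0608

θ=120.2°: 27.5792
θ=258.7°: 49.3355
θ=304°: 32.0608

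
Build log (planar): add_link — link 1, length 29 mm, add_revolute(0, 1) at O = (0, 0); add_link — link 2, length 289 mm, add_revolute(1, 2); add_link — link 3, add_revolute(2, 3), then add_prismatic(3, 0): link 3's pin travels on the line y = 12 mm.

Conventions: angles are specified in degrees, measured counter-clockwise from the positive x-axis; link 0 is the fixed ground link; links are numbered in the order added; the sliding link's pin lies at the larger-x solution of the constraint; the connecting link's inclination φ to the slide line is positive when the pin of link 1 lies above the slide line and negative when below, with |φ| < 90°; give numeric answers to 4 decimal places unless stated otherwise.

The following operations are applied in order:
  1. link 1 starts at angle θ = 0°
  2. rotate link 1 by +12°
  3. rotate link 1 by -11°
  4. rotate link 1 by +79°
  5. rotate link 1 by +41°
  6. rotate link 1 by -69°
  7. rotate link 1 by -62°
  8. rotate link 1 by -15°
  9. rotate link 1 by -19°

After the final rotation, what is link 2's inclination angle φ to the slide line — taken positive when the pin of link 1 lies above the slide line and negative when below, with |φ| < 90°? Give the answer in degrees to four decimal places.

geometry: r = 29 mm, L = 289 mm, e = 12 mm; θ starts at 0°
rotate link 1 by +12°: θ ← 0° +12° = 12°
rotate link 1 by -11°: θ ← 12° -11° = 1°
rotate link 1 by +79°: θ ← 1° +79° = 80°
rotate link 1 by +41°: θ ← 80° +41° = 121°
rotate link 1 by -69°: θ ← 121° -69° = 52°
rotate link 1 by -62°: θ ← 52° -62° = -10°
rotate link 1 by -15°: θ ← -10° -15° = -25°
rotate link 1 by -19°: θ ← -25° -19° = -44°
h = r sin θ − e = -20.145093 − 12 = -32.145093
sin φ = h / L = -32.145093 / 289 = -0.11122869
φ = arcsin(-0.11122869) = -6.386149°

-6.3861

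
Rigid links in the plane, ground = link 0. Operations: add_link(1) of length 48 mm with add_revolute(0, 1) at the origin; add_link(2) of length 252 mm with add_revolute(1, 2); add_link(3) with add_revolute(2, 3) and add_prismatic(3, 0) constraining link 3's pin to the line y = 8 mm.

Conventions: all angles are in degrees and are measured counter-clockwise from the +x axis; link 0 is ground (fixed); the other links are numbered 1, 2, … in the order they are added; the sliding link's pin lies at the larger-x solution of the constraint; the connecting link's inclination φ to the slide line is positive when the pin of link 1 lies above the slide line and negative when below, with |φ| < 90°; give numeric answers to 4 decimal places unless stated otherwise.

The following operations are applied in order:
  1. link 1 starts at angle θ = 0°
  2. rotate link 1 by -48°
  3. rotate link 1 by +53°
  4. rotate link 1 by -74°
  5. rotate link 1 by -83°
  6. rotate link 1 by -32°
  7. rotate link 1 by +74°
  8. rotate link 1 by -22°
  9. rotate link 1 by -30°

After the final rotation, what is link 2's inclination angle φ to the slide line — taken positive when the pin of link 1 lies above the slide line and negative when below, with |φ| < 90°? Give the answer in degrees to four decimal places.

geometry: r = 48 mm, L = 252 mm, e = 8 mm; θ starts at 0°
rotate link 1 by -48°: θ ← 0° -48° = -48°
rotate link 1 by +53°: θ ← -48° +53° = 5°
rotate link 1 by -74°: θ ← 5° -74° = -69°
rotate link 1 by -83°: θ ← -69° -83° = -152°
rotate link 1 by -32°: θ ← -152° -32° = -184°
rotate link 1 by +74°: θ ← -184° +74° = -110°
rotate link 1 by -22°: θ ← -110° -22° = -132°
rotate link 1 by -30°: θ ← -132° -30° = -162°
h = r sin θ − e = -14.832816 − 8 = -22.832816
sin φ = h / L = -22.832816 / 252 = -0.09060641
φ = arcsin(-0.09060641) = -5.198494°

-5.1985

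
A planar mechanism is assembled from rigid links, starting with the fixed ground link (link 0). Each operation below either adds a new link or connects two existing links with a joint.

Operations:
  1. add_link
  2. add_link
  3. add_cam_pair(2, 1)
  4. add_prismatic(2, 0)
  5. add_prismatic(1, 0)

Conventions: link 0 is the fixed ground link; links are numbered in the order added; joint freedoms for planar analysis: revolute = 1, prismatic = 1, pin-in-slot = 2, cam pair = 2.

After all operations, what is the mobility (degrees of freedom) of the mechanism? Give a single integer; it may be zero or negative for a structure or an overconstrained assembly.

L=1 J1=0 J2=0
add link → L=2 J1=0 J2=0
add link → L=3 J1=0 J2=0
C@2,1 dof=2 J2 → L=3 J1=0 J2=1
P@2,0 dof=1 J1 → L=3 J1=1 J2=1
P@1,0 dof=1 J1 → L=3 J1=2 J2=1
M=3(L−1)−2J1−J2=3·2−2·2−1=1

M = 1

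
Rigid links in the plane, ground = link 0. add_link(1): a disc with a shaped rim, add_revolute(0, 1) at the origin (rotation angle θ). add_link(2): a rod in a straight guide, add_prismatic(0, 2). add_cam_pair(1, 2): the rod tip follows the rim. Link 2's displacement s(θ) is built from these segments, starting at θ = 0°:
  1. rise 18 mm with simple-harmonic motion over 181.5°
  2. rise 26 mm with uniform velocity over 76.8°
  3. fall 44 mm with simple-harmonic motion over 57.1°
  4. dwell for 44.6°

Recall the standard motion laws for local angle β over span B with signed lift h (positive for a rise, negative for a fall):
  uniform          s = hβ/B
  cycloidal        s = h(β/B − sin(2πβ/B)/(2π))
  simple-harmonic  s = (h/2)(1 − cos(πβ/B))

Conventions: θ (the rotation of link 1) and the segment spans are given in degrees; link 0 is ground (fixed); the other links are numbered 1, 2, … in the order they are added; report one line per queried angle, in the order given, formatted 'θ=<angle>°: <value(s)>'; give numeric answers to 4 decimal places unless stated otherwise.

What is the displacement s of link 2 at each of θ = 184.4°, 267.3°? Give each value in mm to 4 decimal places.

segment 1 (0° to 181.5°, simple-harmonic, h = 18) is passed completely: s = 0.0000 + (18) = 18.0000
θ = 184.4° falls in segment 2 (181.5° to 258.3°, uniform, h = 26): β = 184.4 − 181.5 = 2.9°, B = 76.8°; Δs = 26·2.9/76.8 = 0.9818; s = 18.0000 + 0.9818 = 18.9818
segment 2 (181.5° to 258.3°, uniform, h = 26) is passed completely: s = 18.0000 + (26) = 44.0000
θ = 267.3° falls in segment 3 (258.3° to 315.4°, simple-harmonic, h = -44): β = 267.3 − 258.3 = 9°, B = 57.1°; Δs = -44/2·(1 − cos(π·0.1576)) = -2.6425; s = 44.0000 − 2.6425 = 41.3575

θ=184.4°: 18.9818
θ=267.3°: 41.3575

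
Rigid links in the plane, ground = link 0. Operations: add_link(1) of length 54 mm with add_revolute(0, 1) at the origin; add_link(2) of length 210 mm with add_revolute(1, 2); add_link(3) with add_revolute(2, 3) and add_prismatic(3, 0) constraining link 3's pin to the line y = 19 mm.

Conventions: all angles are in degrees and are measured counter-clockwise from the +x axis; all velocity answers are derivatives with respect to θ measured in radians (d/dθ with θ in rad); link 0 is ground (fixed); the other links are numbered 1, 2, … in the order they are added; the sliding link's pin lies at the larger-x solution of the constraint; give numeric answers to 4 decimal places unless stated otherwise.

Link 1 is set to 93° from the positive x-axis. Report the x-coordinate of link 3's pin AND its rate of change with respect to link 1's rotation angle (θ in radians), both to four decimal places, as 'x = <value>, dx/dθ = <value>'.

geometry: r = 54 mm, L = 210 mm, e = 19 mm
crank pin P = (r cos θ, r sin θ) = (-2.826142, 53.925995)
h = r sin θ − e = 53.925995 − 19 = 34.925995
x = r cos θ + √(L² − h²) = -2.826142 + 207.075288 = 204.249146
dx/dθ = −r sin θ − h·r cos θ/√(L² − h²) (θ in radians; h = 34.925995) = -53.449329

x = 204.2491, dx/dθ = -53.4493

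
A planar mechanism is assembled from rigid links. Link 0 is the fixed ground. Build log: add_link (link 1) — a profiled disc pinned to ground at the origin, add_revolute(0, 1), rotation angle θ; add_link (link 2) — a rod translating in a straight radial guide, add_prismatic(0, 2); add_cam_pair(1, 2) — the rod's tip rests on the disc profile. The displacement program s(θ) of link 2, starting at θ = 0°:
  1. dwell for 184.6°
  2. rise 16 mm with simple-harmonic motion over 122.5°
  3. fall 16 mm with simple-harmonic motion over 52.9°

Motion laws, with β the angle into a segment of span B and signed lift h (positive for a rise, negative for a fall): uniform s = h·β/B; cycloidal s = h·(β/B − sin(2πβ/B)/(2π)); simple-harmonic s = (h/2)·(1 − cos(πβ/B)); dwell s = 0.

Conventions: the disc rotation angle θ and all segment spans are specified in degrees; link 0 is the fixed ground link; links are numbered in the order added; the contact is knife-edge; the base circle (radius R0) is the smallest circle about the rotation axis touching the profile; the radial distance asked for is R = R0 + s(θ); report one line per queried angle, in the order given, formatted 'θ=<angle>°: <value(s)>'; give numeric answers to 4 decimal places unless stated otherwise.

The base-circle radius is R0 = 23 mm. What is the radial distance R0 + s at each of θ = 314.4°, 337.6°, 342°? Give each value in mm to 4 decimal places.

seg 1 [0°–184.6°] dwell: s stays 0.0000
seg 2 [184.6°–307.1°] simple-harmonic, h=16: full span → s += 16 → s = 16.0000
seg 3 [307.1°–360°] simple-harmonic, h=-16: θ=314.4° here. β=7.3, B=52.9. -16/2·(1 − cos(π·0.1380)) = -0.7401 → s = 15.2599
seg 3 [307.1°–360°] simple-harmonic, h=-16: θ=337.6° here. β=30.5, B=52.9. -16/2·(1 − cos(π·0.5766)) = -9.9057 → s = 6.0943
seg 3 [307.1°–360°] simple-harmonic, h=-16: θ=342° here. β=34.9, B=52.9. -16/2·(1 − cos(π·0.6597)) = -11.8482 → s = 4.1518
θ=314.4°: R = R0 + s = 23 + 15.2599 = 38.2599
θ=337.6°: R = R0 + s = 23 + 6.0943 = 29.0943
θ=342°: R = R0 + s = 23 + 4.1518 = 27.1518

θ=314.4°: 38.2599
θ=337.6°: 29.0943
θ=342°: 27.1518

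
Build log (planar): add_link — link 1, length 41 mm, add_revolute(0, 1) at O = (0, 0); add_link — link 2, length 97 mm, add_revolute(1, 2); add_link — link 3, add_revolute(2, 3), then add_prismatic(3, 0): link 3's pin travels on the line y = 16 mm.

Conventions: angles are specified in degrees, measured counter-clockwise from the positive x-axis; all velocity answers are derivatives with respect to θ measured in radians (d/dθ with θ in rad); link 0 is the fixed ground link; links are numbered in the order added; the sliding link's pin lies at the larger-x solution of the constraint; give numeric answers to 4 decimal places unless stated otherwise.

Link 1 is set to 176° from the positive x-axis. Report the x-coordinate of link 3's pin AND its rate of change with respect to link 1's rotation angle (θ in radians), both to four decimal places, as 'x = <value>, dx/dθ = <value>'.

geometry: r = 41 mm, L = 97 mm, e = 16 mm
crank pin P = (r cos θ, r sin θ) = (-40.900126, 2.860015)
h = r sin θ − e = 2.860015 − 16 = -13.139985
x = r cos θ + √(L² − h²) = -40.900126 + 96.105883 = 55.205757
dx/dθ = −r sin θ − h·r cos θ/√(L² − h²) (θ in radians; h = -13.139985) = -8.452046

x = 55.2058, dx/dθ = -8.4520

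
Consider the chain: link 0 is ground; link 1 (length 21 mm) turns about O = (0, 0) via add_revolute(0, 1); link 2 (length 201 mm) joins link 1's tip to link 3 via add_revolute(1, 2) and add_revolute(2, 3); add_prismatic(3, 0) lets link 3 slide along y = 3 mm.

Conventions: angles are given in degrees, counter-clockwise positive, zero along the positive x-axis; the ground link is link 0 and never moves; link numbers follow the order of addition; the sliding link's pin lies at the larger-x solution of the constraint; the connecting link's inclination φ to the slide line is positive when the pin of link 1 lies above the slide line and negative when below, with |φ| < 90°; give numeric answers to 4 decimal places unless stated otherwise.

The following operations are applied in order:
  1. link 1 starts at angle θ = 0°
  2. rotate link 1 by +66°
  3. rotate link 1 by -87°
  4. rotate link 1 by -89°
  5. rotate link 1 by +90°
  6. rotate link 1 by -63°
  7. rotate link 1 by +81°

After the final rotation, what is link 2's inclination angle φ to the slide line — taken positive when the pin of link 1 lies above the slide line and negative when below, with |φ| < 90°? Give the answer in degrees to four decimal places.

geometry: r = 21 mm, L = 201 mm, e = 3 mm; θ starts at 0°
rotate link 1 by +66°: θ ← 0° +66° = 66°
rotate link 1 by -87°: θ ← 66° -87° = -21°
rotate link 1 by -89°: θ ← -21° -89° = -110°
rotate link 1 by +90°: θ ← -110° +90° = -20°
rotate link 1 by -63°: θ ← -20° -63° = -83°
rotate link 1 by +81°: θ ← -83° +81° = -2°
h = r sin θ − e = -0.732889 − 3 = -3.732889
sin φ = h / L = -3.732889 / 201 = -0.01857159
φ = arcsin(-0.01857159) = -1.064135°

-1.0641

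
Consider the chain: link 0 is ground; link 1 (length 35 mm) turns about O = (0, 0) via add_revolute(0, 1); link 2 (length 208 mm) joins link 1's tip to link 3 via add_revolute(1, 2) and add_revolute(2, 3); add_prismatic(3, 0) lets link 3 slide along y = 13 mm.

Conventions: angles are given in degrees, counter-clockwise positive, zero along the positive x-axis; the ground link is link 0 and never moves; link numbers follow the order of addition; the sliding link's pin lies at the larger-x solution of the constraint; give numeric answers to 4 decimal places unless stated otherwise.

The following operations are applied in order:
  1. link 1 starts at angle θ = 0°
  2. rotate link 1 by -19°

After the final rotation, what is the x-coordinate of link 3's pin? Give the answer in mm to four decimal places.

geometry: r = 35 mm, L = 208 mm, e = 13 mm; θ starts at 0°
rotate link 1 by -19°: θ ← 0° -19° = -19°
crank pin P = (r cos θ, r sin θ) = (33.093150, -11.394885)
h = r sin θ − e = -11.394885 − 13 = -24.394885
x = r cos θ + √(L² − h²) = 33.093150 + 206.564493 = 239.657643

239.6576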